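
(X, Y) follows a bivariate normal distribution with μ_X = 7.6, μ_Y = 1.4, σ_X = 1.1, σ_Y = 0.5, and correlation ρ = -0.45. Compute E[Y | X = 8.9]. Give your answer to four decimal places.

E[Y | X=x] = μ_Y + ρ(σ_Y/σ_X)(x − μ_X) for jointly normal variables.
E[Y | X=8.9] = 1.4 + (-0.45)·(0.5/1.1)·(8.9 − (7.6)) = 1.4 + (-0.20455)·(1.3) = 1.1341.

1.1341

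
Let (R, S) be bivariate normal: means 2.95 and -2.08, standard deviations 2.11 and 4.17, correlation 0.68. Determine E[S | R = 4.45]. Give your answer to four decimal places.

E[S | R=x] = μ_S + ρ(σ_S/σ_R)(x − μ_R) for jointly normal variables.
E[S | R=4.45] = -2.08 + (0.68)·(4.17/2.11)·(4.45 − (2.95)) = -2.08 + (1.3439)·(1.5) = -0.0642.

-0.0642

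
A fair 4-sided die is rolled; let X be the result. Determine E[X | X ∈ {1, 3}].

P(X ∈ {1, 3}) = 1/2.
Σ over the event: 1·1/4 + 3·1/4 = 1.
E[X | X ∈ {1, 3}] = (1) / (1/2) = 2.

2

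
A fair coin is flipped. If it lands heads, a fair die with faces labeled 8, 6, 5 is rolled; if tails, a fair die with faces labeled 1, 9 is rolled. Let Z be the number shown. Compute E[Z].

E[Z | heads] = (8+6+5)/3 = 19/3.
E[Z | tails] = (1+9)/2 = 5.
By the law of total expectation,
E[Z] = (1/2)·(19/3) + (1/2)·(5) = 17/3.

17/3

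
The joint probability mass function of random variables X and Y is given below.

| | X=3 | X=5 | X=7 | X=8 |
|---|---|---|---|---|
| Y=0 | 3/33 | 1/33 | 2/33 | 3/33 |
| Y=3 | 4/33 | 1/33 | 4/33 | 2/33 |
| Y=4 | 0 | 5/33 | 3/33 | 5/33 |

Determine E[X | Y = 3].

61/11

P(Y = 3) = 1/3.
Summing X·P(X=x,Y=y) over the conditioning event gives 61/33.
E[X | Y = 3] = (61/33) / (1/3) = 61/11.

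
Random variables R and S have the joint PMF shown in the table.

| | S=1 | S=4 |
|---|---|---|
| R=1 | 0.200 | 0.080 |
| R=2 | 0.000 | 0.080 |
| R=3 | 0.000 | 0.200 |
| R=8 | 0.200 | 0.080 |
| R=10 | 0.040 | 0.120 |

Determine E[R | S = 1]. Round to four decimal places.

5.0000

P(S = 1) = 0.440.
Summing R·P(R=x,S=y) over the conditioning event gives 2.200.
E[R | S = 1] = (2.200) / (0.440) = 5.0000.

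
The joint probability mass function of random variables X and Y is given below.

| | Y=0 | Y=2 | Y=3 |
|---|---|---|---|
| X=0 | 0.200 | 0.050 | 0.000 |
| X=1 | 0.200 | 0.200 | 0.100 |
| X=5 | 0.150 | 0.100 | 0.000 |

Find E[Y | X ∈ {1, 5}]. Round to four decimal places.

1.2000

P(X ∈ {1, 5}) = 0.750.
Summing Y·P(X=x,Y=y) over the conditioning event gives 0.900.
E[Y | X ∈ {1, 5}] = (0.900) / (0.750) = 1.2000.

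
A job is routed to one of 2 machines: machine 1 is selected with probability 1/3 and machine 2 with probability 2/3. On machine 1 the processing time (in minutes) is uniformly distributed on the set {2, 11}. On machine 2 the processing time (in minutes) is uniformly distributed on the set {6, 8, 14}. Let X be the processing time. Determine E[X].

151/18

E[X | machine 1] = (2+11)/2 = 13/2.
E[X | machine 2] = (6+8+14)/3 = 28/3.
E[X] = (1/3)·(13/2) + (2/3)·(28/3) = 151/18.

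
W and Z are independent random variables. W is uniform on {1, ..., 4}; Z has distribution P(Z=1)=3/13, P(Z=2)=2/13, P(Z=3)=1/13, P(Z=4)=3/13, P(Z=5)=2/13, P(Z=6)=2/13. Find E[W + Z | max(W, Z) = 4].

56/9

P(max(W, Z) = 4) = 9/26.
Summing (W+Z)·P(x,y) over outcomes with max(W, Z) = 4 gives 28/13.
E[W + Z | max(W, Z) = 4] = (28/13) / (9/26) = 56/9.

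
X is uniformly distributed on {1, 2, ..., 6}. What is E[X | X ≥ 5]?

11/2

Given X ≥ 5, X is equally likely to be any of {5, 6}.
E[X | X ≥ 5] = (5 + 6) / 2 = 11/2.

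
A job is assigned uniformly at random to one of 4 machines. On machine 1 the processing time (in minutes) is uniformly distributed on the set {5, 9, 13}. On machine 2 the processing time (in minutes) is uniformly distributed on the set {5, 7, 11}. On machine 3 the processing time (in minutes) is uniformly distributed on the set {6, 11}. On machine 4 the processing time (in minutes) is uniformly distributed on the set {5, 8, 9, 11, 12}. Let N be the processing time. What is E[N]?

205/24

E[N | machine 1] = (5+9+13)/3 = 9.
E[N | machine 2] = (5+7+11)/3 = 23/3.
E[N | machine 3] = (6+11)/2 = 17/2.
E[N | machine 4] = (5+8+9+11+12)/5 = 9.
By the law of total expectation,
E[N] = (1/4)·(9) + (1/4)·(23/3) + (1/4)·(17/2) + (1/4)·(9) = 205/24.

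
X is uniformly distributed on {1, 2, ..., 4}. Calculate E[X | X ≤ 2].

3/2

Given X ≤ 2, X is equally likely to be any of {1, 2}.
E[X | X ≤ 2] = (1 + 2) / 2 = 3/2.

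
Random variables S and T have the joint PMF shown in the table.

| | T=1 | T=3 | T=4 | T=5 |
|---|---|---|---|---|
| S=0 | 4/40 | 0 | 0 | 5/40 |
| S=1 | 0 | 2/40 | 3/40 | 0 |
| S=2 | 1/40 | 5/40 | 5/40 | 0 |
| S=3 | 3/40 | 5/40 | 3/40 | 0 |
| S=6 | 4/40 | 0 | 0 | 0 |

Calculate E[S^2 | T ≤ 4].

P(T ≤ 4) = 7/8.
Summing S^2·P(S=x,T=y) over the conditioning event gives 73/10.
E[S^2 | T ≤ 4] = (73/10) / (7/8) = 292/35.

292/35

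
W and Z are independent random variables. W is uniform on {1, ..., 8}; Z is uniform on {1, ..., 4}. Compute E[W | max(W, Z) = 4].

22/7

P(max(W, Z) = 4) = 7/32.
Summing W·P(x,y) over outcomes with max(W, Z) = 4 gives 11/16.
E[W | max(W, Z) = 4] = (11/16) / (7/32) = 22/7.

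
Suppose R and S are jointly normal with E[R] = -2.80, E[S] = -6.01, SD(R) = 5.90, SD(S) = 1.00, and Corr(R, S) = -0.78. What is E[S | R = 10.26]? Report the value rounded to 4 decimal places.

The regression of S on R has slope ρ·σ_S/σ_R and passes through (μ_R, μ_S).
E[S | R=10.26] = -6.01 + (-0.78)·(1.00/5.90)·(10.26 − (-2.80)) = -6.01 + (-0.132203)·(13.06) = -7.7366.

-7.7366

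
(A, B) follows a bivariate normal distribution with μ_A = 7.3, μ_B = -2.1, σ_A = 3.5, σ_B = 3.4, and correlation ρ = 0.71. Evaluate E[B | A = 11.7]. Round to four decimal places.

0.9347

For a bivariate normal, E[B | A=x] = μ_B + ρ·(σ_B/σ_A)·(x − μ_A).
E[B | A=11.7] = -2.1 + (0.71)·(3.4/3.5)·(11.7 − (7.3)) = -2.1 + (0.68971)·(4.4) = 0.9347.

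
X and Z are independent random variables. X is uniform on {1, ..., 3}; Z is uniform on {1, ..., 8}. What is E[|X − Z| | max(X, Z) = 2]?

2/3

P(max(X, Z) = 2) = 1/8.
Summing |X−Z|·P(x,y) over outcomes with max(X, Z) = 2 gives 1/12.
E[|X − Z| | max(X, Z) = 2] = (1/12) / (1/8) = 2/3.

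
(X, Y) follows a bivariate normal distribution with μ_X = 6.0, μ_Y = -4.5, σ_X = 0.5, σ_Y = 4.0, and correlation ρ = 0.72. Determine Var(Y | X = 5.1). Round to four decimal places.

The conditional variance in a bivariate normal is σ_Y²(1 − ρ²), independent of x.
Var(Y | X=5.1) = (4.0)²·(1 − (0.72)²) = 16·0.4816 = 7.7056.

7.7056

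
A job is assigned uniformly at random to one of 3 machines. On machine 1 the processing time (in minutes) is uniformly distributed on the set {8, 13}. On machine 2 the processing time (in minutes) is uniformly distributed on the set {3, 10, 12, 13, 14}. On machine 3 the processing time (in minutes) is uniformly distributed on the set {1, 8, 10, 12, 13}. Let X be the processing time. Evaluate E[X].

E[X | machine 1] = (8+13)/2 = 21/2.
E[X | machine 2] = (3+10+12+13+14)/5 = 52/5.
E[X | machine 3] = (1+8+10+12+13)/5 = 44/5.
By the law of total expectation,
E[X] = (1/3)·(21/2) + (1/3)·(52/5) + (1/3)·(44/5) = 99/10.

99/10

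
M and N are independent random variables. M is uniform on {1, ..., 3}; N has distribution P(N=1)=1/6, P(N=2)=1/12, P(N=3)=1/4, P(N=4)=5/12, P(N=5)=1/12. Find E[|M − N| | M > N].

7/5

P(M > N) = 5/36.
Summing |M−N|·P(x,y) over outcomes with M > N gives 7/36.
E[|M − N| | M > N] = (7/36) / (5/36) = 7/5.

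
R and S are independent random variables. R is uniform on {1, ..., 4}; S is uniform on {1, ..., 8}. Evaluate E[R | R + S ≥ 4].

76/29

P(R + S ≥ 4) = 29/32.
Summing R·P(x,y) over outcomes with R + S ≥ 4 gives 19/8.
E[R | R + S ≥ 4] = (19/8) / (29/32) = 76/29.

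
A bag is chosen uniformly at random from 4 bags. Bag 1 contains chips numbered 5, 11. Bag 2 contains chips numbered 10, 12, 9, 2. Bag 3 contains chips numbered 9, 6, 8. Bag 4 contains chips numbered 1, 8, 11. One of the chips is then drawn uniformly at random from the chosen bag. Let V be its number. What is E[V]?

E[V | bag 1] = (5+11)/2 = 8.
E[V | bag 2] = (10+12+9+2)/4 = 33/4.
E[V | bag 3] = (9+6+8)/3 = 23/3.
E[V | bag 4] = (1+8+11)/3 = 20/3.
E[V] = (1/4)·(8) + (1/4)·(33/4) + (1/4)·(23/3) + (1/4)·(20/3) = 367/48.

367/48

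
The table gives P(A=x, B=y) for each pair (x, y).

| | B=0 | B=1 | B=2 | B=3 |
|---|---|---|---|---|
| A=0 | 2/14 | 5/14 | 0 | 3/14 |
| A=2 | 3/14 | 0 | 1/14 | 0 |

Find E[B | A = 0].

7/5

P(A = 0) = 5/7.
Σ B·P over the event = 0·(2/14) + 1·(5/14) + 3·(3/14) = 1.
E[B | A = 0] = (1) / (5/7) = 7/5.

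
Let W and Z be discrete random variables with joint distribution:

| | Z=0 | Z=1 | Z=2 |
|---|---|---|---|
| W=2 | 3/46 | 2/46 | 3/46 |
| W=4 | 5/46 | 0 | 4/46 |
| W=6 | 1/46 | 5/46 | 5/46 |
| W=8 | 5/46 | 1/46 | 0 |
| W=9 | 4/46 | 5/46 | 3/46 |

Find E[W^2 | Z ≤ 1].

P(Z ≤ 1) = 31/46.
Summing W^2·P(W=x,Z=y) over the conditioning event gives 1429/46.
E[W^2 | Z ≤ 1] = (1429/46) / (31/46) = 1429/31.

1429/31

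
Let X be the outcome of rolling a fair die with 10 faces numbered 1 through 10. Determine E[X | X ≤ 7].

Given X ≤ 7, X is equally likely to be any of {1, 2, 3, 4, 5, 6, 7}.
E[X | X ≤ 7] = (1 + 2 + 3 + 4 + 5 + 6 + 7) / 7 = 4.

4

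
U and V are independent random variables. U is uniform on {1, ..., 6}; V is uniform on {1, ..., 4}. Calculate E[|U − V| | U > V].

17/7

P(U > V) = 7/12.
Summing |U−V|·P(x,y) over outcomes with U > V gives 17/12.
E[|U − V| | U > V] = (17/12) / (7/12) = 17/7.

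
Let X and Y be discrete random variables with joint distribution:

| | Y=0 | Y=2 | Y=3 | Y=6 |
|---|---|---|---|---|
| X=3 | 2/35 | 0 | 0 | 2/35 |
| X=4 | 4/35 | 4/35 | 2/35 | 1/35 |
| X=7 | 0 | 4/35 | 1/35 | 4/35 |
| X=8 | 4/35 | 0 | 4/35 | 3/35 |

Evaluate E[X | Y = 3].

P(Y = 3) = 1/5.
Σ X·P over the event = 4·(2/35) + 7·(1/35) + 8·(4/35) = 47/35.
E[X | Y = 3] = (47/35) / (1/5) = 47/7.

47/7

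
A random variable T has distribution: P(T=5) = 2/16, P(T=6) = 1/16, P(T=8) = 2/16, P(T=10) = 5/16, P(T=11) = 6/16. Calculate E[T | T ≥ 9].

P(T ≥ 9) = 11/16.
Σ over the event: 10·5/16 + 11·3/8 = 29/4.
E[T | T ≥ 9] = (29/4) / (11/16) = 116/11.

116/11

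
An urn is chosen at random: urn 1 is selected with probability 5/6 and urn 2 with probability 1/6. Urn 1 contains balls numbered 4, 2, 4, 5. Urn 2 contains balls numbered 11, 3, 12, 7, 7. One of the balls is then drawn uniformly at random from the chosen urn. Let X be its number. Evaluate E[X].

E[X | urn 1] = (4+2+4+5)/4 = 15/4.
E[X | urn 2] = (11+3+12+7+7)/5 = 8.
E[X] = (5/6)·(15/4) + (1/6)·(8) = 107/24.

107/24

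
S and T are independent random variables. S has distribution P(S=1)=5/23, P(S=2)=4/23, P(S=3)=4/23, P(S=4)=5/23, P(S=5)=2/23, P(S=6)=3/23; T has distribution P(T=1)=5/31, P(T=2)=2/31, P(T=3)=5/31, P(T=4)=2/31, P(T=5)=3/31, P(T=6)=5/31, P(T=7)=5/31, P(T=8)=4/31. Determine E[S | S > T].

810/187

P(S > T) = 187/713.
Summing S·P(x,y) over outcomes with S > T gives 810/713.
E[S | S > T] = (810/713) / (187/713) = 810/187.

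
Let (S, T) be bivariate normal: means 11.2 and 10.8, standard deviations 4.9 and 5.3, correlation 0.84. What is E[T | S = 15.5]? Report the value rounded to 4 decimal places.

14.7069

The regression of T on S has slope ρ·σ_T/σ_S and passes through (μ_S, μ_T).
E[T | S=15.5] = 10.8 + (0.84)·(5.3/4.9)·(15.5 − (11.2)) = 10.8 + (0.90857)·(4.3) = 14.7069.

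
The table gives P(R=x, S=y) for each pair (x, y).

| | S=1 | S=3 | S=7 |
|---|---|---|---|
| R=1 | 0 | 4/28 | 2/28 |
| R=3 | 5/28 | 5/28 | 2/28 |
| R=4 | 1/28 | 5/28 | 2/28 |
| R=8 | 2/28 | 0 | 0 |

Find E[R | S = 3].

P(S = 3) = 1/2.
Σ R·P over the event = 1·(4/28) + 3·(5/28) + 4·(5/28) = 39/28.
E[R | S = 3] = (39/28) / (1/2) = 39/14.

39/14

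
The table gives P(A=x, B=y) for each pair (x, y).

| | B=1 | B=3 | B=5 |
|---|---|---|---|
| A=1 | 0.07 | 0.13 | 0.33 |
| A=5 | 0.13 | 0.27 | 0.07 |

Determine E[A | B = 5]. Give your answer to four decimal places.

P(B = 5) = 0.40.
Summing A·P(A=x,B=y) over the conditioning event gives 0.68.
E[A | B = 5] = (0.68) / (0.40) = 1.7000.

1.7000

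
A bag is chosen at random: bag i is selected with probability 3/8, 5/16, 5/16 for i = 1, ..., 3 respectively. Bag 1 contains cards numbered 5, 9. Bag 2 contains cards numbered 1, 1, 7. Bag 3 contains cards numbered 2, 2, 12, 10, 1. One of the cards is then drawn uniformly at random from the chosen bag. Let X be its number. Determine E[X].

21/4

E[X | bag 1] = (5+9)/2 = 7.
E[X | bag 2] = (1+1+7)/3 = 3.
E[X | bag 3] = (2+2+12+10+1)/5 = 27/5.
By the law of total expectation,
E[X] = (3/8)·(7) + (5/16)·(3) + (5/16)·(27/5) = 21/4.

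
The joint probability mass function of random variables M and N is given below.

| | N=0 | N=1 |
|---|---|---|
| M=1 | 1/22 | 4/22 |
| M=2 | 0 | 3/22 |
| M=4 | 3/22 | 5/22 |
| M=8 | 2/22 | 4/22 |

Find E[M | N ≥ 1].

31/8

P(N ≥ 1) = 8/11.
Σ M·P over the event = 1·(4/22) + 2·(3/22) + 4·(5/22) + 8·(4/22) = 31/11.
E[M | N ≥ 1] = (31/11) / (8/11) = 31/8.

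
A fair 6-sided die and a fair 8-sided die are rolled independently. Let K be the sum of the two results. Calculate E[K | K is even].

8

P(K is even) = 1/2.
Σ over the event: 2·1/48 + 4·1/16 + 6·5/48 + 8·1/8 + 10·5/48 + 12·1/16 + 14·1/48 = 4.
E[K | K is even] = (4) / (1/2) = 8.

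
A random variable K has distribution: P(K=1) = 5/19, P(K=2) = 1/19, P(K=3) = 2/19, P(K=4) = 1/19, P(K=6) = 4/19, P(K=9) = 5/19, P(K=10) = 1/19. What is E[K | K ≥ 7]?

P(K ≥ 7) = 6/19.
Σ over the event: 9·5/19 + 10·1/19 = 55/19.
E[K | K ≥ 7] = (55/19) / (6/19) = 55/6.

55/6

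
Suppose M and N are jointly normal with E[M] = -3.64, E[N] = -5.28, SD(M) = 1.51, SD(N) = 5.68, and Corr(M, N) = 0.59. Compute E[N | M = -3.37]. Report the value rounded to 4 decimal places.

-4.6808

E[N | M=x] = μ_N + ρ(σ_N/σ_M)(x − μ_M) for jointly normal variables.
E[N | M=-3.37] = -5.28 + (0.59)·(5.68/1.51)·(-3.37 − (-3.64)) = -5.28 + (2.2193)·(0.27) = -4.6808.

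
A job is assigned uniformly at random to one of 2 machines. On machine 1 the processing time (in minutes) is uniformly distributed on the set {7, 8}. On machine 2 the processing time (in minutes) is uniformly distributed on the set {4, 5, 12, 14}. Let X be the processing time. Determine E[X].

65/8

E[X | machine 1] = (7+8)/2 = 15/2.
E[X | machine 2] = (4+5+12+14)/4 = 35/4.
By the law of total expectation,
E[X] = (1/2)·(15/2) + (1/2)·(35/4) = 65/8.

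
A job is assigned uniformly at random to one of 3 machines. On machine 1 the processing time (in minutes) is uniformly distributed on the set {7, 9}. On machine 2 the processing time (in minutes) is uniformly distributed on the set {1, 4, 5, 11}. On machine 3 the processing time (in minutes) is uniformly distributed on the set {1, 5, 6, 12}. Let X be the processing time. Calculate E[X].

E[X | machine 1] = (7+9)/2 = 8.
E[X | machine 2] = (1+4+5+11)/4 = 21/4.
E[X | machine 3] = (1+5+6+12)/4 = 6.
E[X] = (1/3)·(8) + (1/3)·(21/4) + (1/3)·(6) = 77/12.

77/12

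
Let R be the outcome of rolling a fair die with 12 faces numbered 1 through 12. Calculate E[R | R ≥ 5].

17/2

Given R ≥ 5, R is equally likely to be any of {5, 6, 7, 8, 9, 10, 11, 12}.
E[R | R ≥ 5] = (5 + 6 + 7 + 8 + 9 + 10 + 11 + 12) / 8 = 17/2.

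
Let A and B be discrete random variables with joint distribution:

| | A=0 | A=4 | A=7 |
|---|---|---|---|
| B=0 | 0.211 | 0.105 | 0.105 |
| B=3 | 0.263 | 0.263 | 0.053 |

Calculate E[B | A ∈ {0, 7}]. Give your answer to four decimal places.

1.5000

P(A ∈ {0, 7}) = 0.632.
Σ B·P over the event = 0·(0.211) + 3·(0.263) + 0·(0.105) + 3·(0.053) = 0.948.
E[B | A ∈ {0, 7}] = (0.948) / (0.632) = 1.5000.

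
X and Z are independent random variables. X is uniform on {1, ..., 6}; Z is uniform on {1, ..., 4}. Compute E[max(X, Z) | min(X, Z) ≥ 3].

P(min(X, Z) ≥ 3) = 1/3.
Summing max(X,Z)·P(x,y) over outcomes with min(X, Z) ≥ 3 gives 37/24.
E[max(X, Z) | min(X, Z) ≥ 3] = (37/24) / (1/3) = 37/8.

37/8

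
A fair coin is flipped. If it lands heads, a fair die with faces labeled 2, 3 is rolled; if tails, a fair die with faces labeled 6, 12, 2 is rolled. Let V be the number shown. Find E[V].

55/12

E[V | heads] = (2+3)/2 = 5/2.
E[V | tails] = (6+12+2)/3 = 20/3.
By the law of total expectation,
E[V] = (1/2)·(5/2) + (1/2)·(20/3) = 55/12.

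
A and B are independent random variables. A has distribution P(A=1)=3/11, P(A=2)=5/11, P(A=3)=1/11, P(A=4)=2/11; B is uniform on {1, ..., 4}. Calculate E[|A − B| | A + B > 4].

P(A + B > 4) = 6/11.
Summing |A−B|·P(x,y) over outcomes with A + B > 4 gives 19/22.
E[|A − B| | A + B > 4] = (19/22) / (6/11) = 19/12.

19/12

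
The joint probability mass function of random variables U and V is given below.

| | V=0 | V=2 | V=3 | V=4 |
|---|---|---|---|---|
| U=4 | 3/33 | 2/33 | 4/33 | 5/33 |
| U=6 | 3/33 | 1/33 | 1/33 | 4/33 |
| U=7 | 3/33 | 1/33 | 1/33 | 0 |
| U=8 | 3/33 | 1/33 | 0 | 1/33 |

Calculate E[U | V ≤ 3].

P(V ≤ 3) = 23/33.
Summing U·P(U=x,V=y) over the conditioning event gives 133/33.
E[U | V ≤ 3] = (133/33) / (23/33) = 133/23.

133/23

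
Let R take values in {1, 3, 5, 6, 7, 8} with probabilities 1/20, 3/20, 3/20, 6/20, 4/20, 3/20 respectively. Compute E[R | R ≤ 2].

P(R ≤ 2) = 1/20.
Σ over the event: 1·1/20 = 1/20.
E[R | R ≤ 2] = (1/20) / (1/20) = 1.

1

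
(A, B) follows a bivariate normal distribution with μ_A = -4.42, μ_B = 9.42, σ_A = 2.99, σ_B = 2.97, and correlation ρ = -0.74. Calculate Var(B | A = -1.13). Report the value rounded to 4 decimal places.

For a bivariate normal, Var(B | A=x) = σ_B²(1 − ρ²).
Var(B | A=-1.13) = (2.97)²·(1 − (-0.74)²) = 8.8209·0.4524 = 3.9906.

3.9906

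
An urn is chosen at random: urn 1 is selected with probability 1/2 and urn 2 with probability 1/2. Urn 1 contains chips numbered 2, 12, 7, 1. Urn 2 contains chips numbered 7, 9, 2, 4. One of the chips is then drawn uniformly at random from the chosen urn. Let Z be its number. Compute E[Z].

11/2

E[Z | urn 1] = (2+12+7+1)/4 = 11/2.
E[Z | urn 2] = (7+9+2+4)/4 = 11/2.
E[Z] = (1/2)·(11/2) + (1/2)·(11/2) = 11/2.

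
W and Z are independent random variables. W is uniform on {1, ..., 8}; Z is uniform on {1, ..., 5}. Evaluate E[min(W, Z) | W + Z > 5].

29/10

P(W + Z > 5) = 3/4.
Summing min(W,Z)·P(x,y) over outcomes with W + Z > 5 gives 87/40.
E[min(W, Z) | W + Z > 5] = (87/40) / (3/4) = 29/10.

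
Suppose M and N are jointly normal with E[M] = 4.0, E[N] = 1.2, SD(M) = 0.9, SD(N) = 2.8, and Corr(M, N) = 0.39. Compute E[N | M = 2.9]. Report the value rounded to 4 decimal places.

-0.1347

E[N | M=x] = μ_N + ρ(σ_N/σ_M)(x − μ_M) for jointly normal variables.
E[N | M=2.9] = 1.2 + (0.39)·(2.8/0.9)·(2.9 − (4.0)) = 1.2 + (1.21333)·(-1.1) = -0.1347.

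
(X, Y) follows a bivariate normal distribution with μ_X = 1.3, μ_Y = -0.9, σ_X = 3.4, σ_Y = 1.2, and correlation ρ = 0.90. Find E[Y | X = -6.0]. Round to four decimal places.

E[Y | X=x] = μ_Y + ρ(σ_Y/σ_X)(x − μ_X) for jointly normal variables.
E[Y | X=-6.0] = -0.9 + (0.90)·(1.2/3.4)·(-6.0 − (1.3)) = -0.9 + (0.31765)·(-7.3) = -3.2188.

-3.2188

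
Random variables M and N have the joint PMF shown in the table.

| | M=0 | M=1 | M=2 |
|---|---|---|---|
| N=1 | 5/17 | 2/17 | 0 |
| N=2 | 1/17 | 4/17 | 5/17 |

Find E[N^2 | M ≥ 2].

P(M ≥ 2) = 5/17.
Σ N^2·P over the event = 4·(5/17) = 20/17.
E[N^2 | M ≥ 2] = (20/17) / (5/17) = 4.

4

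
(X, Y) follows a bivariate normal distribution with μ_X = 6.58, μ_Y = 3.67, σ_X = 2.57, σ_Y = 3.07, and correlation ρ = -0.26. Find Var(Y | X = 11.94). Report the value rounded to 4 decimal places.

For a bivariate normal, Var(Y | X=x) = σ_Y²(1 − ρ²).
Var(Y | X=11.94) = (3.07)²·(1 − (-0.26)²) = 9.4249·0.9324 = 8.7878.

8.7878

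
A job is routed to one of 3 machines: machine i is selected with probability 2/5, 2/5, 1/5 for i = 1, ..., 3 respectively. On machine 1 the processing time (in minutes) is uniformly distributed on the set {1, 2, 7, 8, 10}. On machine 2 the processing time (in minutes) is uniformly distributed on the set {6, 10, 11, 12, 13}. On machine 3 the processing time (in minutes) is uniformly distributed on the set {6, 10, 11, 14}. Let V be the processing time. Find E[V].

169/20

E[V | machine 1] = (1+2+7+8+10)/5 = 28/5.
E[V | machine 2] = (6+10+11+12+13)/5 = 52/5.
E[V | machine 3] = (6+10+11+14)/4 = 41/4.
E[V] = (2/5)·(28/5) + (2/5)·(52/5) + (1/5)·(41/4) = 169/20.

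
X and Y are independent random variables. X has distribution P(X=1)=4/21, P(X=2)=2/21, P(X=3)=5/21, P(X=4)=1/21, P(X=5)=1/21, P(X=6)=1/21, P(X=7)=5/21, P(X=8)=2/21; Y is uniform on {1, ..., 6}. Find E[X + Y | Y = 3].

P(Y = 3) = 1/6.
Summing (X+Y)·P(x,y) over outcomes with Y = 3 gives 76/63.
E[X + Y | Y = 3] = (76/63) / (1/6) = 152/21.

152/21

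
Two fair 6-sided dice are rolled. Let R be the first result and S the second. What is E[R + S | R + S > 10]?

34/3

Outcomes with R + S > 10: (5,6), (6,5), (6,6), each with probability 1/36.
E[R + S | R + S > 10] = (11 + 11 + 12) / 3 = 34/3.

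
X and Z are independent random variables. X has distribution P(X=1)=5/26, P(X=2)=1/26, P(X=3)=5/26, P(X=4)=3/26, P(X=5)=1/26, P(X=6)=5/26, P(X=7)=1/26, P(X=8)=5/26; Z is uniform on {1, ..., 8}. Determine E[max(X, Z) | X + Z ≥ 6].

P(X + Z ≥ 6) = 43/52.
Summing max(X,Z)·P(x,y) over outcomes with X + Z ≥ 6 gives 1117/208.
E[max(X, Z) | X + Z ≥ 6] = (1117/208) / (43/52) = 1117/172.

1117/172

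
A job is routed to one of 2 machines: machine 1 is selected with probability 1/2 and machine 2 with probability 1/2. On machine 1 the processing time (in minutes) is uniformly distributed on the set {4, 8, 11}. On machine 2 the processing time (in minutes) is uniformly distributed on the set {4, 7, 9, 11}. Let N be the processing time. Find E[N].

185/24

E[N | machine 1] = (4+8+11)/3 = 23/3.
E[N | machine 2] = (4+7+9+11)/4 = 31/4.
E[N] = (1/2)·(23/3) + (1/2)·(31/4) = 185/24.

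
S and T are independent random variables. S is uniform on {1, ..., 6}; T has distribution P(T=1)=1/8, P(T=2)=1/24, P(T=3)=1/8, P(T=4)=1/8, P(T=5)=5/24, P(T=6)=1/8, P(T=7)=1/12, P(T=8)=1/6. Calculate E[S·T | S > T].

P(S > T) = 13/48.
Summing ST·P(x,y) over outcomes with S > T gives 57/16.
E[S·T | S > T] = (57/16) / (13/48) = 171/13.

171/13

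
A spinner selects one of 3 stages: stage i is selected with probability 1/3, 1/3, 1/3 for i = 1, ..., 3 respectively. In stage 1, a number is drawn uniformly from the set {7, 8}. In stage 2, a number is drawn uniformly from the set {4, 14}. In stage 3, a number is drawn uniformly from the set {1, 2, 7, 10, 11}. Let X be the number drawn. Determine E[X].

E[X | stage 1] = (7+8)/2 = 15/2.
E[X | stage 2] = (4+14)/2 = 9.
E[X | stage 3] = (1+2+7+10+11)/5 = 31/5.
By the law of total expectation,
E[X] = (1/3)·(15/2) + (1/3)·(9) + (1/3)·(31/5) = 227/30.

227/30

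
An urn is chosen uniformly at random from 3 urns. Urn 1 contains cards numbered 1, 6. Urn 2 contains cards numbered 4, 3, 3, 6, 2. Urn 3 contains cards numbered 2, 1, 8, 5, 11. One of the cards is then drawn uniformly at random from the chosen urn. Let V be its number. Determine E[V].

E[V | urn 1] = (1+6)/2 = 7/2.
E[V | urn 2] = (4+3+3+6+2)/5 = 18/5.
E[V | urn 3] = (2+1+8+5+11)/5 = 27/5.
E[V] = (1/3)·(7/2) + (1/3)·(18/5) + (1/3)·(27/5) = 25/6.

25/6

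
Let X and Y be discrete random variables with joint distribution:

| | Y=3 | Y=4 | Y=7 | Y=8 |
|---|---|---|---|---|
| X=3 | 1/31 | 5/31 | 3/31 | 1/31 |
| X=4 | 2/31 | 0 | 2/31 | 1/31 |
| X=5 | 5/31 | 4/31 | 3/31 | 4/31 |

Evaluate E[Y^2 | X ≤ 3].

P(X ≤ 3) = 10/31.
Σ Y^2·P over the event = 9·(1/31) + 16·(5/31) + 49·(3/31) + 64·(1/31) = 300/31.
E[Y^2 | X ≤ 3] = (300/31) / (10/31) = 30.

30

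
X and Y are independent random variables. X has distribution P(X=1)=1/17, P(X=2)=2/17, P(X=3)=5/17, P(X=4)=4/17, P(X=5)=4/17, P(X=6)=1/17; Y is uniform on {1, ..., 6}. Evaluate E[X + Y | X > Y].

P(X > Y) = 15/34.
Summing (X+Y)·P(x,y) over outcomes with X > Y gives 48/17.
E[X + Y | X > Y] = (48/17) / (15/34) = 32/5.

32/5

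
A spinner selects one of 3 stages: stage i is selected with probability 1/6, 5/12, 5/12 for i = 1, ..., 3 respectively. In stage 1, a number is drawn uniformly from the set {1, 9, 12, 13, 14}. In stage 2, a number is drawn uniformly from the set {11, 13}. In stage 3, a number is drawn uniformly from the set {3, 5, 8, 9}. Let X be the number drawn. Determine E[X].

739/80

E[X | stage 1] = (1+9+12+13+14)/5 = 49/5.
E[X | stage 2] = (11+13)/2 = 12.
E[X | stage 3] = (3+5+8+9)/4 = 25/4.
By the law of total expectation,
E[X] = (1/6)·(49/5) + (5/12)·(12) + (5/12)·(25/4) = 739/80.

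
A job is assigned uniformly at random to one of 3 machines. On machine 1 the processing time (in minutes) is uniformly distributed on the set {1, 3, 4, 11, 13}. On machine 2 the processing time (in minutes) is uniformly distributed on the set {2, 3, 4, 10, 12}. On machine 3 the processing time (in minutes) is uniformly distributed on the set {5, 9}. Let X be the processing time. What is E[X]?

E[X | machine 1] = (1+3+4+11+13)/5 = 32/5.
E[X | machine 2] = (2+3+4+10+12)/5 = 31/5.
E[X | machine 3] = (5+9)/2 = 7.
By the law of total expectation,
E[X] = (1/3)·(32/5) + (1/3)·(31/5) + (1/3)·(7) = 98/15.

98/15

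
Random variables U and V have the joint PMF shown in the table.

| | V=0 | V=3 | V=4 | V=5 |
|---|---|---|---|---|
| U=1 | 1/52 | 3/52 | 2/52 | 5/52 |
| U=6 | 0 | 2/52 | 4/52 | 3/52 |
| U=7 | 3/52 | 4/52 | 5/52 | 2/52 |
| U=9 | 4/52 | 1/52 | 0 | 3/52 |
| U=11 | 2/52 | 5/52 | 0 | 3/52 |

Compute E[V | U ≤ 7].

121/34

P(U ≤ 7) = 17/26.
Summing V·P(U=x,V=y) over the conditioning event gives 121/52.
E[V | U ≤ 7] = (121/52) / (17/26) = 121/34.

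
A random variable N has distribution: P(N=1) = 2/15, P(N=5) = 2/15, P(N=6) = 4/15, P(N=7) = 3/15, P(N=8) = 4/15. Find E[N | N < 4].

P(N < 4) = 2/15.
Σ over the event: 1·2/15 = 2/15.
E[N | N < 4] = (2/15) / (2/15) = 1.

1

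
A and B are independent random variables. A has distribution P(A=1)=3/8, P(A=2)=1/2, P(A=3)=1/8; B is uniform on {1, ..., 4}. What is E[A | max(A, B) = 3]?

2

P(max(A, B) = 3) = 5/16.
Summing A·P(x,y) over outcomes with max(A, B) = 3 gives 5/8.
E[A | max(A, B) = 3] = (5/8) / (5/16) = 2.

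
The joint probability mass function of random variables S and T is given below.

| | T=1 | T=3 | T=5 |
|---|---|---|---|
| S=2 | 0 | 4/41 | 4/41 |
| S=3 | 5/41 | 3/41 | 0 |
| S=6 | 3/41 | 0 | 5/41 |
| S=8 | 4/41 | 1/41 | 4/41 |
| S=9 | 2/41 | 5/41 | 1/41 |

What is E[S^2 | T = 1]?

571/14

P(T = 1) = 14/41.
Σ S^2·P over the event = 9·(5/41) + 36·(3/41) + 64·(4/41) + 81·(2/41) = 571/41.
E[S^2 | T = 1] = (571/41) / (14/41) = 571/14.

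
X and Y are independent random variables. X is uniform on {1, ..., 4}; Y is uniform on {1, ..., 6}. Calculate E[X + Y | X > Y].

Outcomes with X > Y: (2,1), (3,1), (3,2), (4,1), (4,2), (4,3), each with probability 1/24.
E[X + Y | X > Y] = (3 + 4 + 5 + 5 + 6 + 7) / 6 = 5.

5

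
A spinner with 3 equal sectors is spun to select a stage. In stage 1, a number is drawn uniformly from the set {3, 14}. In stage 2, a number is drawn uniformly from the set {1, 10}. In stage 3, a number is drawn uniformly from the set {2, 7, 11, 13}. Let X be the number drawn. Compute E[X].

89/12

E[X | stage 1] = (3+14)/2 = 17/2.
E[X | stage 2] = (1+10)/2 = 11/2.
E[X | stage 3] = (2+7+11+13)/4 = 33/4.
By the law of total expectation,
E[X] = (1/3)·(17/2) + (1/3)·(11/2) + (1/3)·(33/4) = 89/12.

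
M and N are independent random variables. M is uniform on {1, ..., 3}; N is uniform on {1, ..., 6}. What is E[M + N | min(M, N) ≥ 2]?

13/2

Outcomes with min(M, N) ≥ 2: (2,2), (2,3), (2,4), (2,5), (2,6), (3,2), (3,3), (3,4), (3,5), (3,6), each with probability 1/18.
E[M + N | min(M, N) ≥ 2] = (4 + 5 + 6 + 7 + 8 + 5 + 6 + 7 + 8 + 9) / 10 = 13/2.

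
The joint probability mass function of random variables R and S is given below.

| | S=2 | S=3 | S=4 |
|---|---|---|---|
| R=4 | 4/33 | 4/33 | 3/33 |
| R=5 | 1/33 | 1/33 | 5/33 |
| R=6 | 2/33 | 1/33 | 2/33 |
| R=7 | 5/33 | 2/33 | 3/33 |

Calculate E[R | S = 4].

70/13

P(S = 4) = 13/33.
Σ R·P over the event = 4·(3/33) + 5·(5/33) + 6·(2/33) + 7·(3/33) = 70/33.
E[R | S = 4] = (70/33) / (13/33) = 70/13.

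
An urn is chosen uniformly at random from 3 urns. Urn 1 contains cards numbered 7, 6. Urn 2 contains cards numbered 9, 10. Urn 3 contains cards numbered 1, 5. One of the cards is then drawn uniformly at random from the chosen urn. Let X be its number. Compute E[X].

E[X | urn 1] = (7+6)/2 = 13/2.
E[X | urn 2] = (9+10)/2 = 19/2.
E[X | urn 3] = (1+5)/2 = 3.
By the law of total expectation,
E[X] = (1/3)·(13/2) + (1/3)·(19/2) + (1/3)·(3) = 19/3.

19/3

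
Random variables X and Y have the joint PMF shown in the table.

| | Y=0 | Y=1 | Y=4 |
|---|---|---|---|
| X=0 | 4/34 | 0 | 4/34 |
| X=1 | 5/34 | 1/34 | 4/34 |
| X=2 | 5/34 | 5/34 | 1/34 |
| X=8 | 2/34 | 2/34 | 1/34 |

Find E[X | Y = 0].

31/16

P(Y = 0) = 8/17.
Σ X·P over the event = 0·(4/34) + 1·(5/34) + 2·(5/34) + 8·(2/34) = 31/34.
E[X | Y = 0] = (31/34) / (8/17) = 31/16.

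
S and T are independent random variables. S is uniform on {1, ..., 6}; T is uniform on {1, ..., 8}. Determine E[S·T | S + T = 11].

Outcomes with S + T = 11: (3,8), (4,7), (5,6), (6,5), each with probability 1/48.
E[S·T | S + T = 11] = (24 + 28 + 30 + 30) / 4 = 28.

28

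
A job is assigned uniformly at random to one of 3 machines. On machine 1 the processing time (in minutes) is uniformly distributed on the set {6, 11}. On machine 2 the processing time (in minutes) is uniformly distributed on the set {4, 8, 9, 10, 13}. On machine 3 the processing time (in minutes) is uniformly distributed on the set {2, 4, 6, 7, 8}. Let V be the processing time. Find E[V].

227/30

E[V | machine 1] = (6+11)/2 = 17/2.
E[V | machine 2] = (4+8+9+10+13)/5 = 44/5.
E[V | machine 3] = (2+4+6+7+8)/5 = 27/5.
E[V] = (1/3)·(17/2) + (1/3)·(44/5) + (1/3)·(27/5) = 227/30.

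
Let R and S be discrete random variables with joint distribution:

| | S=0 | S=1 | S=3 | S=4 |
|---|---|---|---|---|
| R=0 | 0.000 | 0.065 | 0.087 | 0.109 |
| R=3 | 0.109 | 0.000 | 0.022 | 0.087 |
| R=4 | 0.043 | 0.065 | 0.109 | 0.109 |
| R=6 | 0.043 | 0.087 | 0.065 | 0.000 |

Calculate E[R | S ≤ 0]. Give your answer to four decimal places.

P(S ≤ 0) = 0.195.
Σ R·P over the event = 3·(0.109) + 4·(0.043) + 6·(0.043) = 0.757.
E[R | S ≤ 0] = (0.757) / (0.195) = 3.8821.

3.8821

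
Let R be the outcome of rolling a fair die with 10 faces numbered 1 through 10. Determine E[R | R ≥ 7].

17/2

Given R ≥ 7, R is equally likely to be any of {7, 8, 9, 10}.
E[R | R ≥ 7] = (7 + 8 + 9 + 10) / 4 = 17/2.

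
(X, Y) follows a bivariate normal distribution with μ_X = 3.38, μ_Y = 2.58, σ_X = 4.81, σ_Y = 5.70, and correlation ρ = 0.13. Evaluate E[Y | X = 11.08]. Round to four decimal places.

3.7662

E[Y | X=x] = μ_Y + ρ(σ_Y/σ_X)(x − μ_X) for jointly normal variables.
E[Y | X=11.08] = 2.58 + (0.13)·(5.70/4.81)·(11.08 − (3.38)) = 2.58 + (0.15405)·(7.7) = 3.7662.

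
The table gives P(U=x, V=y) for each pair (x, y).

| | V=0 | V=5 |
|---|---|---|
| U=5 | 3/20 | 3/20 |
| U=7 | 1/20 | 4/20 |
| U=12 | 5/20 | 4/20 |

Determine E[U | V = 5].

P(V = 5) = 11/20.
Σ U·P over the event = 5·(3/20) + 7·(4/20) + 12·(4/20) = 91/20.
E[U | V = 5] = (91/20) / (11/20) = 91/11.

91/11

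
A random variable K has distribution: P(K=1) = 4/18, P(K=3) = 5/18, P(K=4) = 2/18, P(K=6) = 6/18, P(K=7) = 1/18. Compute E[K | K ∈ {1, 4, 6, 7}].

P(K ∈ {1, 4, 6, 7}) = 13/18.
Σ over the event: 1·2/9 + 4·1/9 + 6·1/3 + 7·1/18 = 55/18.
E[K | K ∈ {1, 4, 6, 7}] = (55/18) / (13/18) = 55/13.

55/13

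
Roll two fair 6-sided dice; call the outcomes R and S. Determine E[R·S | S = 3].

21/2

P(S = 3) = 1/6.
Summing RS·P(x,y) over outcomes with S = 3 gives 7/4.
E[R·S | S = 3] = (7/4) / (1/6) = 21/2.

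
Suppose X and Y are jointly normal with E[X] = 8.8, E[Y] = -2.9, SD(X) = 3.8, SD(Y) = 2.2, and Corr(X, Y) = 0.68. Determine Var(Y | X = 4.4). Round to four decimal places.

Var(Y | X=x) = (1 − ρ²)·σ_Y².
Var(Y | X=4.4) = (2.2)²·(1 − (0.68)²) = 4.84·0.5376 = 2.6020.

2.6020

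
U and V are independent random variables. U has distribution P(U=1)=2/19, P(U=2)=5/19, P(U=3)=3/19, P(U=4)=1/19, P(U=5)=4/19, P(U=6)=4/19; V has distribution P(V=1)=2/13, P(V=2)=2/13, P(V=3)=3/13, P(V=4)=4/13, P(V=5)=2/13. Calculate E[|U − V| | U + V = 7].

P(U + V = 7) = 41/247.
Summing |U−V|·P(x,y) over outcomes with U + V = 7 gives 109/247.
E[|U − V| | U + V = 7] = (109/247) / (41/247) = 109/41.

109/41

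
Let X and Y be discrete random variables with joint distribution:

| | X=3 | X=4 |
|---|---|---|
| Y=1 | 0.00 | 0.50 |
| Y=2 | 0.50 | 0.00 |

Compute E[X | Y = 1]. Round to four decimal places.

4.0000

P(Y = 1) = 0.50.
Σ X·P over the event = 4·(0.50) = 2.00.
E[X | Y = 1] = (2.00) / (0.50) = 4.0000.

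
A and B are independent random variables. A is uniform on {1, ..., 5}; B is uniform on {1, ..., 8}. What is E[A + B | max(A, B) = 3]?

Outcomes with max(A, B) = 3: (1,3), (2,3), (3,1), (3,2), (3,3), each with probability 1/40.
E[A + B | max(A, B) = 3] = (4 + 5 + 4 + 5 + 6) / 5 = 24/5.

24/5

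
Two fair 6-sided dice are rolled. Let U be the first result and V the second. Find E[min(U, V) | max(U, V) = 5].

P(max(U, V) = 5) = 1/4.
Summing min(U,V)·P(x,y) over outcomes with max(U, V) = 5 gives 25/36.
E[min(U, V) | max(U, V) = 5] = (25/36) / (1/4) = 25/9.

25/9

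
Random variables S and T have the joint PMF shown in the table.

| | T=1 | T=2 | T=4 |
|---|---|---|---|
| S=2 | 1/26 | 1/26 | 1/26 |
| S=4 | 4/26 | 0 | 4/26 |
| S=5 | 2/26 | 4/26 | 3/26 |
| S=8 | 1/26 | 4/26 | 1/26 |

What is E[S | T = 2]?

6

P(T = 2) = 9/26.
Σ S·P over the event = 2·(1/26) + 5·(4/26) + 8·(4/26) = 27/13.
E[S | T = 2] = (27/13) / (9/26) = 6.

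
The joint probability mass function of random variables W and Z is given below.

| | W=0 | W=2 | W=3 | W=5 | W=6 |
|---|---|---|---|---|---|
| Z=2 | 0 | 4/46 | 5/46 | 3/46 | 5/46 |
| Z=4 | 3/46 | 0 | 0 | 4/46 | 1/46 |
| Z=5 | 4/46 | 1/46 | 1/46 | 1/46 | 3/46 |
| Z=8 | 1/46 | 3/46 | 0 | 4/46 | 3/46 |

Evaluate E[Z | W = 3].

5/2

P(W = 3) = 3/23.
Σ Z·P over the event = 2·(5/46) + 5·(1/46) = 15/46.
E[Z | W = 3] = (15/46) / (3/23) = 5/2.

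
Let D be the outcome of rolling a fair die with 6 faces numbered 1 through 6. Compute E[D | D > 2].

9/2

Given D > 2, D is equally likely to be any of {3, 4, 5, 6}.
E[D | D > 2] = (3 + 4 + 5 + 6) / 4 = 9/2.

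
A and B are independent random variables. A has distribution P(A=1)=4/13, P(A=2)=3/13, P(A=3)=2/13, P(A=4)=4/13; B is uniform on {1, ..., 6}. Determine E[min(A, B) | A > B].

P(A > B) = 19/78.
Summing min(A,B)·P(x,y) over outcomes with A > B gives 11/26.
E[min(A, B) | A > B] = (11/26) / (19/78) = 33/19.

33/19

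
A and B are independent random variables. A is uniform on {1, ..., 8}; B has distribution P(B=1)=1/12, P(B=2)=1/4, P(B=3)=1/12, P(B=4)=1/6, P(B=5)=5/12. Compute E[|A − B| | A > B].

156/53

P(A > B) = 53/96.
Summing |A−B|·P(x,y) over outcomes with A > B gives 13/8.
E[|A − B| | A > B] = (13/8) / (53/96) = 156/53.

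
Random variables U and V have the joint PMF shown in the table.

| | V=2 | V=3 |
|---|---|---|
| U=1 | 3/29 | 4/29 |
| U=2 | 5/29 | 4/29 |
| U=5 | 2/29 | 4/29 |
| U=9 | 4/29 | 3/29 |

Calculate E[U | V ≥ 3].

59/15

P(V ≥ 3) = 15/29.
Σ U·P over the event = 1·(4/29) + 2·(4/29) + 5·(4/29) + 9·(3/29) = 59/29.
E[U | V ≥ 3] = (59/29) / (15/29) = 59/15.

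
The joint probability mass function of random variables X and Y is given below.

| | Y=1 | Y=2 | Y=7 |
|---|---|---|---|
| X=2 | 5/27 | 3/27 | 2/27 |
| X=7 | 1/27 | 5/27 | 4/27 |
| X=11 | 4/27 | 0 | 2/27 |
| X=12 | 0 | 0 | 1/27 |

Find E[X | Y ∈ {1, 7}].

P(Y ∈ {1, 7}) = 19/27.
Σ X·P over the event = 2·(5/27) + 2·(2/27) + 7·(1/27) + 7·(4/27) + 11·(4/27) + 11·(2/27) + 12·(1/27) = 127/27.
E[X | Y ∈ {1, 7}] = (127/27) / (19/27) = 127/19.

127/19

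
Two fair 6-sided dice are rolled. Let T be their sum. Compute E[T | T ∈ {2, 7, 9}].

P(T ∈ {2, 7, 9}) = 11/36.
Σ over the event: 2·1/36 + 7·1/6 + 9·1/9 = 20/9.
E[T | T ∈ {2, 7, 9}] = (20/9) / (11/36) = 80/11.

80/11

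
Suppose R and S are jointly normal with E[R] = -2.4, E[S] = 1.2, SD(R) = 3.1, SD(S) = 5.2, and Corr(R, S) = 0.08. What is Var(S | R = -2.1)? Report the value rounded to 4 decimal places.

26.8669

The conditional variance in a bivariate normal is σ_S²(1 − ρ²), independent of x.
Var(S | R=-2.1) = (5.2)²·(1 − (0.08)²) = 27.04·0.9936 = 26.8669.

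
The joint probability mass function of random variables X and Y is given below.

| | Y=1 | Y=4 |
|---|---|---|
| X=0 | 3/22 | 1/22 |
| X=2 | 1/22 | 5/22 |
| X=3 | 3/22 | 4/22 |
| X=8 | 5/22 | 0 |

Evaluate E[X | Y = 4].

P(Y = 4) = 5/11.
Σ X·P over the event = 0·(1/22) + 2·(5/22) + 3·(4/22) = 1.
E[X | Y = 4] = (1) / (5/11) = 11/5.

11/5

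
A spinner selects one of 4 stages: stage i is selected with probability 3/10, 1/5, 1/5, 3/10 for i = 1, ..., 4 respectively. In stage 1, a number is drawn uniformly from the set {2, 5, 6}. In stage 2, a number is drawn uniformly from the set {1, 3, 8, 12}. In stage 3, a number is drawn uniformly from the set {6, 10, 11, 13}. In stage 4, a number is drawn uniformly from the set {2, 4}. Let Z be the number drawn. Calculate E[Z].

E[Z | stage 1] = (2+5+6)/3 = 13/3.
E[Z | stage 2] = (1+3+8+12)/4 = 6.
E[Z | stage 3] = (6+10+11+13)/4 = 10.
E[Z | stage 4] = (2+4)/2 = 3.
By the law of total expectation,
E[Z] = (3/10)·(13/3) + (1/5)·(6) + (1/5)·(10) + (3/10)·(3) = 27/5.

27/5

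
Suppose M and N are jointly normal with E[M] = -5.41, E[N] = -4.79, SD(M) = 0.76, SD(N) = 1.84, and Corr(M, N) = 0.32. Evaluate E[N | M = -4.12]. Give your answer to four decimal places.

For a bivariate normal, E[N | M=x] = μ_N + ρ·(σ_N/σ_M)·(x − μ_M).
E[N | M=-4.12] = -4.79 + (0.32)·(1.84/0.76)·(-4.12 − (-5.41)) = -4.79 + (0.77474)·(1.29) = -3.7906.

-3.7906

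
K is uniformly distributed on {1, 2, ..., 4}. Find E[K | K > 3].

4

Given K > 3, K is equally likely to be any of {4}.
E[K | K > 3] = (4) / 1 = 4.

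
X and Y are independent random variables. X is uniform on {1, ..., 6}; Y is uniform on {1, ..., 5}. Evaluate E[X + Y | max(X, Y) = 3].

Outcomes with max(X, Y) = 3: (1,3), (2,3), (3,1), (3,2), (3,3), each with probability 1/30.
E[X + Y | max(X, Y) = 3] = (4 + 5 + 4 + 5 + 6) / 5 = 24/5.

24/5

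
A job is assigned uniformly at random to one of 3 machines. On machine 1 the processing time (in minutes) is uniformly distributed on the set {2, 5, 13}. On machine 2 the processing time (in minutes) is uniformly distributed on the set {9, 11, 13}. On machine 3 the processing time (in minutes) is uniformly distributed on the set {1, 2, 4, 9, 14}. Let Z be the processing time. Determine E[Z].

E[Z | machine 1] = (2+5+13)/3 = 20/3.
E[Z | machine 2] = (9+11+13)/3 = 11.
E[Z | machine 3] = (1+2+4+9+14)/5 = 6.
E[Z] = (1/3)·(20/3) + (1/3)·(11) + (1/3)·(6) = 71/9.

71/9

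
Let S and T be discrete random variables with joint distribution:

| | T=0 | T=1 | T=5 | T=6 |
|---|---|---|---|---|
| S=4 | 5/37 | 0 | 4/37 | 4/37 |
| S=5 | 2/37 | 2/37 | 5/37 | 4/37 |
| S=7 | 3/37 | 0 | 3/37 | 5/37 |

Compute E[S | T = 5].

P(T = 5) = 12/37.
Σ S·P over the event = 4·(4/37) + 5·(5/37) + 7·(3/37) = 62/37.
E[S | T = 5] = (62/37) / (12/37) = 31/6.

31/6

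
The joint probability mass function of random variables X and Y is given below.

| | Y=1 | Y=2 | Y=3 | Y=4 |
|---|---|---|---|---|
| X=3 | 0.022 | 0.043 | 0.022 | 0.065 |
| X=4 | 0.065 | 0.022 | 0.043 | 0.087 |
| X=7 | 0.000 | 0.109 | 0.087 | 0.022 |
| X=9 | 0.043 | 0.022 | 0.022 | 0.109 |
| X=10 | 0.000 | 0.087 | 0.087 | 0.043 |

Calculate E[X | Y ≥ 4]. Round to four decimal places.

P(Y ≥ 4) = 0.326.
Σ X·P over the event = 3·(0.065) + 4·(0.087) + 7·(0.022) + 9·(0.109) + 10·(0.043) = 2.108.
E[X | Y ≥ 4] = (2.108) / (0.326) = 6.4663.

6.4663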